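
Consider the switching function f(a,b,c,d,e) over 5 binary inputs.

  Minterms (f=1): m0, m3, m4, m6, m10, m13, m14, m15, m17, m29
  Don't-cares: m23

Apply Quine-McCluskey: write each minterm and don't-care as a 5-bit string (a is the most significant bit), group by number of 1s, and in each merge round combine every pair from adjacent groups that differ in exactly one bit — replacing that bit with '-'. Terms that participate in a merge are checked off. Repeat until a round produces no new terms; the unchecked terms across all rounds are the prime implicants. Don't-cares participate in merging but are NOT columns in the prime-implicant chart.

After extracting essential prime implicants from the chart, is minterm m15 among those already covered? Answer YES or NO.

NO

size-2^0 implicants → 00000(✓)  00011  00100(✓)  00110(✓)  01010(✓)  01101(✓)  01110(✓)  01111(✓)  10001  10111  11101(✓)
size-2^1 implicants → -1101  0-110  00-00  001-0  01-10  011-1  0111-
Unchecked terms (primes): -1101, 0-110, 00-00, 00011, 001-0, 01-10, 011-1, 0111-, 10001, 10111
Minterm coverage:
  m0 ⊆ 00-00 [E]
  m3 ⊆ 00011 [E]
  m4 ⊆ 00-00,001-0
  m6 ⊆ 0-110,001-0
  m10 ⊆ 01-10 [E]
  m13 ⊆ -1101,011-1
  m14 ⊆ 0-110,01-10,0111-
  m15 ⊆ 011-1,0111-
  m17 ⊆ 10001 [E]
  m29 ⊆ -1101 [E]
E = {-1101, 00-00, 00011, 01-10, 10001}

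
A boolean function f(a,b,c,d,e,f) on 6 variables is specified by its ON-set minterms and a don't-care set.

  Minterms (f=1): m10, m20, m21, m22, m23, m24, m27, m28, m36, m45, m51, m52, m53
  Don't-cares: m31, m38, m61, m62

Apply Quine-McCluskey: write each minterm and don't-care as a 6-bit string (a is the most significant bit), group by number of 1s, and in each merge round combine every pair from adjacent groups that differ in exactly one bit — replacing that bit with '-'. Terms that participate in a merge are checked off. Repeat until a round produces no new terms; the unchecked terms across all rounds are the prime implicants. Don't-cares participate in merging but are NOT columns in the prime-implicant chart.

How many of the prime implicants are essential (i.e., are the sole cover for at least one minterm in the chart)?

6

size-2^0 implicants → 001010  010100(✓)  010101(✓)  010110(✓)  010111(✓)  011000(✓)  011011(✓)  011100(✓)  011111(✓)  100100(✓)  100110(✓)  101101(✓)  110011  110100(✓)  110101(✓)  111101(✓)  111110
size-2^1 implicants → -10100(✓)  -10101(✓)  01-100  01-111  0101-0(✓)  0101-1(✓)  01010-(✓)  01011-(✓)  011-00  011-11  1-0100  1-1101  1001-0  11-101  11010-(✓)
size-2^2 implicants → -1010-  0101--
Unchecked terms (primes): -1010-, 001010, 01-100, 01-111, 0101--, 011-00, 011-11, 1-0100, 1-1101, 1001-0, 11-101, 110011, 111110
Minterm coverage:
  m10 ⊆ 001010 [E]
  m20 ⊆ -1010-,01-100,0101--
  m21 ⊆ -1010-,0101--
  m22 ⊆ 0101-- [E]
  m23 ⊆ 01-111,0101--
  m24 ⊆ 011-00 [E]
  m27 ⊆ 011-11 [E]
  m28 ⊆ 01-100,011-00
  m36 ⊆ 1-0100,1001-0
  m45 ⊆ 1-1101 [E]
  m51 ⊆ 110011 [E]
  m52 ⊆ -1010-,1-0100
  m53 ⊆ -1010-,11-101
E = {001010, 0101--, 011-00, 011-11, 1-1101, 110011}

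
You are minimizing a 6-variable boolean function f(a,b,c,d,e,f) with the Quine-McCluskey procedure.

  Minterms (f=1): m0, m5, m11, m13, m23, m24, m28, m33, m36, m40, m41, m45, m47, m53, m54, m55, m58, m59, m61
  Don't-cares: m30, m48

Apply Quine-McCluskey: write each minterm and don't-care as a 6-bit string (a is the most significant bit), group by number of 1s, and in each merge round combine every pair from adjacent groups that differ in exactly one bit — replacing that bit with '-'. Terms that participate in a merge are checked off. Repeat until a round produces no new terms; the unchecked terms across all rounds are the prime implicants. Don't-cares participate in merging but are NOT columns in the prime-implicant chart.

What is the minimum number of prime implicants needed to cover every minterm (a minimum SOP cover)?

12

size-2^0 implicants → 000000  000101(✓)  001011  001101(✓)  010111(✓)  011000(✓)  011100(✓)  011110(✓)  100001(✓)  100100  101000(✓)  101001(✓)  101101(✓)  101111(✓)  110000  110101(✓)  110110(✓)  110111(✓)  111010(✓)  111011(✓)  111101(✓)
size-2^1 implicants → -01101  -10111  00-101  011-00  0111-0  1-1101  10-001  101-01  10100-  1011-1  11-101  1101-1  11011-  11101-
Unchecked terms (primes): -01101, -10111, 00-101, 000000, 001011, 011-00, 0111-0, 1-1101, 10-001, 100100, 101-01, 10100-, 1011-1, 11-101, 110000, 1101-1, 11011-, 11101-
Minterm coverage:
  m0 ⊆ 000000 [E]
  m5 ⊆ 00-101 [E]
  m11 ⊆ 001011 [E]
  m13 ⊆ -01101,00-101
  m23 ⊆ -10111 [E]
  m24 ⊆ 011-00 [E]
  m28 ⊆ 011-00,0111-0
  m33 ⊆ 10-001 [E]
  m36 ⊆ 100100 [E]
  m40 ⊆ 10100- [E]
  m41 ⊆ 10-001,101-01,10100-
  m45 ⊆ -01101,1-1101,101-01,1011-1
  m47 ⊆ 1011-1 [E]
  m53 ⊆ 11-101,1101-1
  m54 ⊆ 11011- [E]
  m55 ⊆ -10111,1101-1,11011-
  m58 ⊆ 11101- [E]
  m59 ⊆ 11101- [E]
  m61 ⊆ 1-1101,11-101
E = {-10111, 00-101, 000000, 001011, 011-00, 10-001, 100100, 10100-, 1011-1, 11011-, 11101-}
Petrick residual → 11-101
Cover = bc'def + a'b'de'f + a'b'c'd'e'f' + a'b'cd'ef + a'bce'f' + ab'd'e'f + ab'c'de'f' + ab'cd'e' + ab'cdf + abde'f + abc'de + abcd'e  |cover|=12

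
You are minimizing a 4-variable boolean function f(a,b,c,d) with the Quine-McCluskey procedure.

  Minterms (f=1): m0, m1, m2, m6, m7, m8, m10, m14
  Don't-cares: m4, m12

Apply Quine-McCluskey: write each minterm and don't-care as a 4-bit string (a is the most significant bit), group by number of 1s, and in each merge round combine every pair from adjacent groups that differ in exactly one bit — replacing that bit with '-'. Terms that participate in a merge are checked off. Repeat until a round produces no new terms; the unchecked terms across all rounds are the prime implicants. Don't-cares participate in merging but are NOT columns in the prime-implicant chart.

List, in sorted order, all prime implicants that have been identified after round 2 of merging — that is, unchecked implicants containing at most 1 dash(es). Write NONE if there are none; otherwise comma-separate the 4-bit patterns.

000-, 011-

size-2^0 implicants → 0000(✓)  0001(✓)  0010(✓)  0100(✓)  0110(✓)  0111(✓)  1000(✓)  1010(✓)  1100(✓)  1110(✓)
size-2^1 implicants → -000(✓)  -010(✓)  -100(✓)  -110(✓)  0-00(✓)  0-10(✓)  00-0(✓)  000-  01-0(✓)  011-  1-00(✓)  1-10(✓)  10-0(✓)  11-0(✓)
size-2^2 implicants → --00(✓)  --10(✓)  -0-0(✓)  -1-0(✓)  0--0(✓)  1--0(✓)
size-2^3 implicants → ---0
Unchecked terms (primes): ---0, 000-, 011-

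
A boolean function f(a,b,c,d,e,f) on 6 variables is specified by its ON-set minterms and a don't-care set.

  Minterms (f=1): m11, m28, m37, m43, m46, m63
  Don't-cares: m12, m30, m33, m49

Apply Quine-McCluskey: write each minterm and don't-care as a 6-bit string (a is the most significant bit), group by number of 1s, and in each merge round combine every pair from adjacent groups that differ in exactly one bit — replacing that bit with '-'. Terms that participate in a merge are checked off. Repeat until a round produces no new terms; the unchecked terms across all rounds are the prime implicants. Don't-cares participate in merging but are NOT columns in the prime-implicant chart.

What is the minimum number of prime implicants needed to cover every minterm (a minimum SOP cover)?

5

[col 0] 001011*, 001100*, 011100*, 011110*, 100001*, 100101*, 101011*, 101110, 110001*, 111111
[col 1] -01011, 0-1100, 0111-0, 1-0001, 100-01
Prime implicants: -01011, 0-1100, 0111-0, 1-0001, 100-01, 101110, 111111
PI chart (minterm → PIs covering it):
  11 | -01011  (sole → essential)
  28 | 0-1100,0111-0
  37 | 100-01  (sole → essential)
  43 | -01011  (sole → essential)
  46 | 101110  (sole → essential)
  63 | 111111  (sole → essential)
Essential prime implicants: -01011, 100-01, 101110, 111111
Petrick residual → 0-1100
Minimum SOP uses 5 PIs: b'cd'ef + a'cde'f' + ab'c'e'f + ab'cdef' + abcdef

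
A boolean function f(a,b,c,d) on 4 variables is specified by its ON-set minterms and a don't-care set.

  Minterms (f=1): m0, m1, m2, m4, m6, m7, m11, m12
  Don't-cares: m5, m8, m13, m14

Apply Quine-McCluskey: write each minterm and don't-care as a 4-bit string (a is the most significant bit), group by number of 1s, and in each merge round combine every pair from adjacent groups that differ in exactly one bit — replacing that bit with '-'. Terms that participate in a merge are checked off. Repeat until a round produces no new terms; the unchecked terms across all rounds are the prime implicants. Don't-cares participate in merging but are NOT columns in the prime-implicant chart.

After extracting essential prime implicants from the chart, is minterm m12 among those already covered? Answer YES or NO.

NO

[col 0] 0000*, 0001*, 0010*, 0100*, 0101*, 0110*, 0111*, 1000*, 1011, 1100*, 1101*, 1110*
[col 1] -000*, -100*, -101*, -110*, 0-00*, 0-01*, 0-10*, 00-0*, 000-*, 01-0*, 01-1*, 010-*, 011-*, 1-00*, 11-0*, 110-*
[col 2] --00, -1-0, -10-, 0--0, 0-0-, 01--
Prime implicants: --00, -1-0, -10-, 0--0, 0-0-, 01--, 1011
PI chart (minterm → PIs covering it):
  0 | --00,0--0,0-0-
  1 | 0-0-  (sole → essential)
  2 | 0--0  (sole → essential)
  4 | --00,-1-0,-10-,0--0,0-0-,01--
  6 | -1-0,0--0,01--
  7 | 01--  (sole → essential)
  11 | 1011  (sole → essential)
  12 | --00,-1-0,-10-
Essential prime implicants: 0--0, 0-0-, 01--, 1011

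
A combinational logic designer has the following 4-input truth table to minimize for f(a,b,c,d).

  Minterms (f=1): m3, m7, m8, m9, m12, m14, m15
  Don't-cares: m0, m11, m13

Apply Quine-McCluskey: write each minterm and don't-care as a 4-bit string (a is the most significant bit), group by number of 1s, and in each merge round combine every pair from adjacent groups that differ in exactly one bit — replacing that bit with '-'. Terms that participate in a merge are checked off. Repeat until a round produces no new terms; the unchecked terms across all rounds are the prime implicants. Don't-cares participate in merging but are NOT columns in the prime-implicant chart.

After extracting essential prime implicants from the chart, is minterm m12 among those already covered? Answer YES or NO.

Round 0: 0000✓ 0011✓ 0111✓ 1000✓ 1001✓ 1011✓ 1100✓ 1101✓ 1110✓ 1111✓
Round 1: -000 -011✓ -111✓ 0-11✓ 1-00✓ 1-01✓ 1-11✓ 10-1✓ 100-✓ 11-0✓ 11-1✓ 110-✓ 111-✓
Round 2: --11 1--1 1-0- 11--
PIs = {--11, -000, 1--1, 1-0-, 11--}
Coverage chart:
  m3: --11 ←essential
  m7: --11 ←essential
  m8: -000,1-0-
  m9: 1--1,1-0-
  m12: 1-0-,11--
  m14: 11-- ←essential
  m15: --11,1--1,11--
Essential: --11, 11--

YES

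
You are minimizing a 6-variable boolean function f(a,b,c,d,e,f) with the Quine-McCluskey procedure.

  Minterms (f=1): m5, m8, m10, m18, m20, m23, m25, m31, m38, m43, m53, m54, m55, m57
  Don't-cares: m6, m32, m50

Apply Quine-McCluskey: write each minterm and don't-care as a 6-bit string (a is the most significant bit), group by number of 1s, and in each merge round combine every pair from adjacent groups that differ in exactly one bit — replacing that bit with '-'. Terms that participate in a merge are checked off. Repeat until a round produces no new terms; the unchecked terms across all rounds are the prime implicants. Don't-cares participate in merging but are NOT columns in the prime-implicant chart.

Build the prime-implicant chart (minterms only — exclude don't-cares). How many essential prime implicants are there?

[col 0] 000101, 000110*, 001000*, 001010*, 010010*, 010100, 010111*, 011001*, 011111*, 100000, 100110*, 101011, 110010*, 110101*, 110110*, 110111*, 111001*
[col 1] -00110, -10010, -10111, -11001, 0010-0, 01-111, 1-0110, 110-10, 1101-1, 11011-
Prime implicants: -00110, -10010, -10111, -11001, 000101, 0010-0, 01-111, 010100, 1-0110, 100000, 101011, 110-10, 1101-1, 11011-
PI chart (minterm → PIs covering it):
  5 | 000101  (sole → essential)
  8 | 0010-0  (sole → essential)
  10 | 0010-0  (sole → essential)
  18 | -10010  (sole → essential)
  20 | 010100  (sole → essential)
  23 | -10111,01-111
  25 | -11001  (sole → essential)
  31 | 01-111  (sole → essential)
  38 | -00110,1-0110
  43 | 101011  (sole → essential)
  53 | 1101-1  (sole → essential)
  54 | 1-0110,110-10,11011-
  55 | -10111,1101-1,11011-
  57 | -11001  (sole → essential)
Essential prime implicants: -10010, -11001, 000101, 0010-0, 01-111, 010100, 101011, 1101-1

8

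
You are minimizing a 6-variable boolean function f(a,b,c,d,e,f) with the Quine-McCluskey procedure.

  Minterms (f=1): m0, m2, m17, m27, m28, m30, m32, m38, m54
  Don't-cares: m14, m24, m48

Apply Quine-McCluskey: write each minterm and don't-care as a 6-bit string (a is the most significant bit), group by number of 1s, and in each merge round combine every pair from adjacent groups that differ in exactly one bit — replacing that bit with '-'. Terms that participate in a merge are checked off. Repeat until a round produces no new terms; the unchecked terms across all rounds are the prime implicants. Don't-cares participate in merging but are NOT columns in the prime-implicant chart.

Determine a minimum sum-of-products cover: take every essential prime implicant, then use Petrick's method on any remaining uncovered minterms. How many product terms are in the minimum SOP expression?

6

size-2^0 implicants → 000000(✓)  000010(✓)  001110(✓)  010001  011000(✓)  011011  011100(✓)  011110(✓)  100000(✓)  100110(✓)  110000(✓)  110110(✓)
size-2^1 implicants → -00000  0-1110  0000-0  011-00  0111-0  1-0000  1-0110
Unchecked terms (primes): -00000, 0-1110, 0000-0, 010001, 011-00, 011011, 0111-0, 1-0000, 1-0110
Minterm coverage:
  m0 ⊆ -00000,0000-0
  m2 ⊆ 0000-0 [E]
  m17 ⊆ 010001 [E]
  m27 ⊆ 011011 [E]
  m28 ⊆ 011-00,0111-0
  m30 ⊆ 0-1110,0111-0
  m32 ⊆ -00000,1-0000
  m38 ⊆ 1-0110 [E]
  m54 ⊆ 1-0110 [E]
E = {0000-0, 010001, 011011, 1-0110}
Petrick residual → -00000, 0111-0
Cover = b'c'd'e'f' + a'b'c'd'f' + a'bc'd'e'f + a'bcd'ef + a'bcdf' + ac'def'  |cover|=6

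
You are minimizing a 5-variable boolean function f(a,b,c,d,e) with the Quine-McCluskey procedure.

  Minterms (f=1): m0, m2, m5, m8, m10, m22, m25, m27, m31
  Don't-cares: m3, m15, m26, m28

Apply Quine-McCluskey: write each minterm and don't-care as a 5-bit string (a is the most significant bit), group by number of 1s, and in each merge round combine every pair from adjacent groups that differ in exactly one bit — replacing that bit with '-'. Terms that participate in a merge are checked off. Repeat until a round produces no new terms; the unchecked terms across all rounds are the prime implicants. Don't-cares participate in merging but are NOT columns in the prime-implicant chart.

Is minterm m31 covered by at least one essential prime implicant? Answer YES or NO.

size-2^0 implicants → 00000(✓)  00010(✓)  00011(✓)  00101  01000(✓)  01010(✓)  01111(✓)  10110  11001(✓)  11010(✓)  11011(✓)  11100  11111(✓)
size-2^1 implicants → -1010  -1111  0-000(✓)  0-010(✓)  000-0(✓)  0001-  010-0(✓)  11-11  110-1  1101-
size-2^2 implicants → 0-0-0
Unchecked terms (primes): -1010, -1111, 0-0-0, 0001-, 00101, 10110, 11-11, 110-1, 1101-, 11100
Minterm coverage:
  m0 ⊆ 0-0-0 [E]
  m2 ⊆ 0-0-0,0001-
  m5 ⊆ 00101 [E]
  m8 ⊆ 0-0-0 [E]
  m10 ⊆ -1010,0-0-0
  m22 ⊆ 10110 [E]
  m25 ⊆ 110-1 [E]
  m27 ⊆ 11-11,110-1,1101-
  m31 ⊆ -1111,11-11
E = {0-0-0, 00101, 10110, 110-1}

NO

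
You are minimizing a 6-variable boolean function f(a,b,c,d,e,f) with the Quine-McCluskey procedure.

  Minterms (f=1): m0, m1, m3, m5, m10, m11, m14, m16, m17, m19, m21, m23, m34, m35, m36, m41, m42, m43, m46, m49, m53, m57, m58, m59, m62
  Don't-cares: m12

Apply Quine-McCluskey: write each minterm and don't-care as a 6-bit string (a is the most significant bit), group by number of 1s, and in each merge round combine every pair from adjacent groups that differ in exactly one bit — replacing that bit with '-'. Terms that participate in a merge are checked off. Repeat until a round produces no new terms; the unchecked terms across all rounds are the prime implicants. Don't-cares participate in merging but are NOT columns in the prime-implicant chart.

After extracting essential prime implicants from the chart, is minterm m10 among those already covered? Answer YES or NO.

Round 0: 000000✓ 000001✓ 000011✓ 000101✓ 001010✓ 001011✓ 001100✓ 001110✓ 010000✓ 010001✓ 010011✓ 010101✓ 010111✓ 100010✓ 100011✓ 100100 101001✓ 101010✓ 101011✓ 101110✓ 110001✓ 110101✓ 111001✓ 111010✓ 111011✓ 111110✓
Round 1: -00011✓ -01010✓ -01011✓ -01110✓ -10001✓ -10101✓ 0-0000✓ 0-0001✓ 0-0011✓ 0-0101✓ 00-011✓ 000-01✓ 0000-1✓ 00000-✓ 001-10✓ 00101-✓ 0011-0 010-01✓ 010-11✓ 0100-1✓ 01000-✓ 0101-1✓ 1-1001✓ 1-1010✓ 1-1011✓ 1-1110✓ 10-010✓ 10-011✓ 10001-✓ 101-10✓ 1010-1✓ 10101-✓ 11-001 110-01✓ 111-10✓ 1110-1✓ 11101-✓
Round 2: -0-011 -01-10 -0101- -10-01 0-0-01 0-00-1 0-000- 010--1 1-1-10 1-10-1 1-101- 10-01-
PIs = {-0-011, -01-10, -0101-, -10-01, 0-0-01, 0-00-1, 0-000-, 0011-0, 010--1, 1-1-10, 1-10-1, 1-101-, 10-01-, 100100, 11-001}
Coverage chart:
  m0: 0-000- ←essential
  m1: 0-0-01,0-00-1,0-000-
  m3: -0-011,0-00-1
  m5: 0-0-01 ←essential
  m10: -01-10,-0101-
  m11: -0-011,-0101-
  m14: -01-10,0011-0
  m16: 0-000- ←essential
  m17: -10-01,0-0-01,0-00-1,0-000-,010--1
  m19: 0-00-1,010--1
  m21: -10-01,0-0-01,010--1
  m23: 010--1 ←essential
  m34: 10-01- ←essential
  m35: -0-011,10-01-
  m36: 100100 ←essential
  m41: 1-10-1 ←essential
  m42: -01-10,-0101-,1-1-10,1-101-,10-01-
  m43: -0-011,-0101-,1-10-1,1-101-,10-01-
  m46: -01-10,1-1-10
  m49: -10-01,11-001
  m53: -10-01 ←essential
  m57: 1-10-1,11-001
  m58: 1-1-10,1-101-
  m59: 1-10-1,1-101-
  m62: 1-1-10 ←essential
Essential: -10-01, 0-0-01, 0-000-, 010--1, 1-1-10, 1-10-1, 10-01-, 100100

NO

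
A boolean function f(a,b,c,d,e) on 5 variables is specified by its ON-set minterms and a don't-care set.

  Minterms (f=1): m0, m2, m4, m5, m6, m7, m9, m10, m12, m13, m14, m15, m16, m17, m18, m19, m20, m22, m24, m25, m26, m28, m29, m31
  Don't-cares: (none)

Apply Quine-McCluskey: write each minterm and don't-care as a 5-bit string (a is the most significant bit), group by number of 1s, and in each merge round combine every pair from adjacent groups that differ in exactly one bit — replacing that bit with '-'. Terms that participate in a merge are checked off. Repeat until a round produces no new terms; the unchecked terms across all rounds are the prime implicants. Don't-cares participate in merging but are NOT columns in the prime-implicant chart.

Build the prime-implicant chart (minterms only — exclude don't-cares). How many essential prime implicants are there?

5

size-2^0 implicants → 00000(✓)  00010(✓)  00100(✓)  00101(✓)  00110(✓)  00111(✓)  01001(✓)  01010(✓)  01100(✓)  01101(✓)  01110(✓)  01111(✓)  10000(✓)  10001(✓)  10010(✓)  10011(✓)  10100(✓)  10110(✓)  11000(✓)  11001(✓)  11010(✓)  11100(✓)  11101(✓)  11111(✓)
size-2^1 implicants → -0000(✓)  -0010(✓)  -0100(✓)  -0110(✓)  -1001(✓)  -1010(✓)  -1100(✓)  -1101(✓)  -1111(✓)  0-010(✓)  0-100(✓)  0-101(✓)  0-110(✓)  0-111(✓)  00-00(✓)  00-10(✓)  000-0(✓)  001-0(✓)  001-1(✓)  0010-(✓)  0011-(✓)  01-01(✓)  01-10(✓)  011-0(✓)  011-1(✓)  0110-(✓)  0111-(✓)  1-000(✓)  1-001(✓)  1-010(✓)  1-100(✓)  10-00(✓)  10-10(✓)  100-0(✓)  100-1(✓)  1000-(✓)  1001-(✓)  101-0(✓)  11-00(✓)  11-01(✓)  110-0(✓)  1100-(✓)  111-1(✓)  1110-(✓)
size-2^2 implicants → --010  --100  -0-00(✓)  -0-10(✓)  -00-0(✓)  -01-0(✓)  -1-01  -11-1  -110-  0--10  0-1-0(✓)  0-1-1(✓)  0-10-(✓)  0-11-(✓)  00--0(✓)  001--(✓)  011--(✓)  1--00  1-0-0  1-00-  10--0(✓)  100--  11-0-
size-2^3 implicants → -0--0  0-1--
Unchecked terms (primes): --010, --100, -0--0, -1-01, -11-1, -110-, 0--10, 0-1--, 1--00, 1-0-0, 1-00-, 100--, 11-0-
Minterm coverage:
  m0 ⊆ -0--0 [E]
  m2 ⊆ --010,-0--0,0--10
  m4 ⊆ --100,-0--0,0-1--
  m5 ⊆ 0-1-- [E]
  m6 ⊆ -0--0,0--10,0-1--
  m7 ⊆ 0-1-- [E]
  m9 ⊆ -1-01 [E]
  m10 ⊆ --010,0--10
  m12 ⊆ --100,-110-,0-1--
  m13 ⊆ -1-01,-11-1,-110-,0-1--
  m14 ⊆ 0--10,0-1--
  m15 ⊆ -11-1,0-1--
  m16 ⊆ -0--0,1--00,1-0-0,1-00-,100--
  m17 ⊆ 1-00-,100--
  m18 ⊆ --010,-0--0,1-0-0,100--
  m19 ⊆ 100-- [E]
  m20 ⊆ --100,-0--0,1--00
  m22 ⊆ -0--0 [E]
  m24 ⊆ 1--00,1-0-0,1-00-,11-0-
  m25 ⊆ -1-01,1-00-,11-0-
  m26 ⊆ --010,1-0-0
  m28 ⊆ --100,-110-,1--00,11-0-
  m29 ⊆ -1-01,-11-1,-110-,11-0-
  m31 ⊆ -11-1 [E]
E = {-0--0, -1-01, -11-1, 0-1--, 100--}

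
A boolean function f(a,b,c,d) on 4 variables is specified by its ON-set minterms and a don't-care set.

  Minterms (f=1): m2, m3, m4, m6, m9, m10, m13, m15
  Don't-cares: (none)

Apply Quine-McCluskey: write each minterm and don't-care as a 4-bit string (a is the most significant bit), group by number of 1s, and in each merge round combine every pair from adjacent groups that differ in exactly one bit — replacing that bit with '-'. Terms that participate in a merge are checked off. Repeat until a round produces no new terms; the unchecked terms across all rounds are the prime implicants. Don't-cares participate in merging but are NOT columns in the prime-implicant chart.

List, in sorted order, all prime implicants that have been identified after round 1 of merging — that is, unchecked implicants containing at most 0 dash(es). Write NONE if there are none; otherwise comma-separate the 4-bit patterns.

Round 0: 0010✓ 0011✓ 0100✓ 0110✓ 1001✓ 1010✓ 1101✓ 1111✓
Round 1: -010 0-10 001- 01-0 1-01 11-1
PIs = {-010, 0-10, 001-, 01-0, 1-01, 11-1}

NONE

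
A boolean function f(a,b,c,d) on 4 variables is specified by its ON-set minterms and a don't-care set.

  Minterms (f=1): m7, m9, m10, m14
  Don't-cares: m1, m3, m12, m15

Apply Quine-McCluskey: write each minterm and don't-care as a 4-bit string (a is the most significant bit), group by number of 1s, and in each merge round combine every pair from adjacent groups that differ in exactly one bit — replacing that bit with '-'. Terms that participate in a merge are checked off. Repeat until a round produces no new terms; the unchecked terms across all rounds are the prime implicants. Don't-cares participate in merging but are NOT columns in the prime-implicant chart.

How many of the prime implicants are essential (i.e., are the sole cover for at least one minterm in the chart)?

size-2^0 implicants → 0001(✓)  0011(✓)  0111(✓)  1001(✓)  1010(✓)  1100(✓)  1110(✓)  1111(✓)
size-2^1 implicants → -001  -111  0-11  00-1  1-10  11-0  111-
Unchecked terms (primes): -001, -111, 0-11, 00-1, 1-10, 11-0, 111-
Minterm coverage:
  m7 ⊆ -111,0-11
  m9 ⊆ -001 [E]
  m10 ⊆ 1-10 [E]
  m14 ⊆ 1-10,11-0,111-
E = {-001, 1-10}

2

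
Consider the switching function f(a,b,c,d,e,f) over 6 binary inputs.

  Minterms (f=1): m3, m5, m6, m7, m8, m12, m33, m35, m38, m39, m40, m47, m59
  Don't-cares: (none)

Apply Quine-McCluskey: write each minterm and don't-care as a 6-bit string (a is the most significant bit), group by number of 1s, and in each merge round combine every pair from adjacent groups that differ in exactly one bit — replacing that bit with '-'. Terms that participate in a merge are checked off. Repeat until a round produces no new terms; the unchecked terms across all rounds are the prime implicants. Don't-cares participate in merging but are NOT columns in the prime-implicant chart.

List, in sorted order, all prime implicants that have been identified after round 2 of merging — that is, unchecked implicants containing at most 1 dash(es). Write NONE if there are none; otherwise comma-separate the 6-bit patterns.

[col 0] 000011*, 000101*, 000110*, 000111*, 001000*, 001100*, 100001*, 100011*, 100110*, 100111*, 101000*, 101111*, 111011
[col 1] -00011*, -00110*, -00111*, -01000, 000-11*, 0001-1, 00011-*, 001-00, 10-111, 100-11*, 1000-1, 10011-*
[col 2] -00-11, -0011-
Prime implicants: -00-11, -0011-, -01000, 0001-1, 001-00, 10-111, 1000-1, 111011

-01000, 0001-1, 001-00, 10-111, 1000-1, 111011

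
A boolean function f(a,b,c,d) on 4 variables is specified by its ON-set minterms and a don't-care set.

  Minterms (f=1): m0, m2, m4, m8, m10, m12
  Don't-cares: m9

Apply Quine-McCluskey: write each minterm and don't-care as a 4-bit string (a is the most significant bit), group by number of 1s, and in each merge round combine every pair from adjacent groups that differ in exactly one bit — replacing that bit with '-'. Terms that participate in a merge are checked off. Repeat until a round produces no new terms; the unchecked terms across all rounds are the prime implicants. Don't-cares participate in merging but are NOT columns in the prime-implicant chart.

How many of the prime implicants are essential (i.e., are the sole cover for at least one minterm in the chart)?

[col 0] 0000*, 0010*, 0100*, 1000*, 1001*, 1010*, 1100*
[col 1] -000*, -010*, -100*, 0-00*, 00-0*, 1-00*, 10-0*, 100-
[col 2] --00, -0-0
Prime implicants: --00, -0-0, 100-
PI chart (minterm → PIs covering it):
  0 | --00,-0-0
  2 | -0-0  (sole → essential)
  4 | --00  (sole → essential)
  8 | --00,-0-0,100-
  10 | -0-0  (sole → essential)
  12 | --00  (sole → essential)
Essential prime implicants: --00, -0-0

2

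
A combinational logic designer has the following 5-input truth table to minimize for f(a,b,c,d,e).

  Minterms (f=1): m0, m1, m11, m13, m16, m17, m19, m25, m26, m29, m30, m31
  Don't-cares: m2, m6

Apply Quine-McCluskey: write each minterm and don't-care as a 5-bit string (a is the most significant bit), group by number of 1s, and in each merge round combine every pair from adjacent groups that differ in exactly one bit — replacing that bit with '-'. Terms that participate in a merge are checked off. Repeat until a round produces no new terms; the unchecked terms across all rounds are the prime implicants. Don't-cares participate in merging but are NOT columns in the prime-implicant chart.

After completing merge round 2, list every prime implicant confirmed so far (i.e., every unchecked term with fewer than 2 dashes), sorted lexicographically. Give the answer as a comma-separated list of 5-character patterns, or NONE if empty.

Round 0: 00000✓ 00001✓ 00010✓ 00110✓ 01011 01101✓ 10000✓ 10001✓ 10011✓ 11001✓ 11010✓ 11101✓ 11110✓ 11111✓
Round 1: -0000✓ -0001✓ -1101 00-10 000-0 0000-✓ 1-001 100-1 1000-✓ 11-01 11-10 111-1 1111-
Round 2: -000-
PIs = {-000-, -1101, 00-10, 000-0, 01011, 1-001, 100-1, 11-01, 11-10, 111-1, 1111-}

-1101, 00-10, 000-0, 01011, 1-001, 100-1, 11-01, 11-10, 111-1, 1111-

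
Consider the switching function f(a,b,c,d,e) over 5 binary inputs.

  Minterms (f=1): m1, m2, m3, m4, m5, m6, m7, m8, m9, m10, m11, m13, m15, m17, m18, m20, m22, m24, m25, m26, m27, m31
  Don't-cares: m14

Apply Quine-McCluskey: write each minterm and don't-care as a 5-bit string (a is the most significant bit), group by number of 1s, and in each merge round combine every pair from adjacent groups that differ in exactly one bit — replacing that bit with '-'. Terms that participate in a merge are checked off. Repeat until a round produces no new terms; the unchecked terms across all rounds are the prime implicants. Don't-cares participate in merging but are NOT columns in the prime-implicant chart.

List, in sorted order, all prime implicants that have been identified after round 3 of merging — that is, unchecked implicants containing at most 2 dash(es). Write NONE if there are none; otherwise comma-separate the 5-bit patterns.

Round 0: 00001✓ 00010✓ 00011✓ 00100✓ 00101✓ 00110✓ 00111✓ 01000✓ 01001✓ 01010✓ 01011✓ 01101✓ 01110✓ 01111✓ 10001✓ 10010✓ 10100✓ 10110✓ 11000✓ 11001✓ 11010✓ 11011✓ 11111✓
Round 1: -0001✓ -0010✓ -0100✓ -0110✓ -1000✓ -1001✓ -1010✓ -1011✓ -1111✓ 0-001✓ 0-010✓ 0-011✓ 0-101✓ 0-110✓ 0-111✓ 00-01✓ 00-10✓ 00-11✓ 000-1✓ 0001-✓ 001-0✓ 001-1✓ 0010-✓ 0011-✓ 01-01✓ 01-10✓ 01-11✓ 010-0✓ 010-1✓ 0100-✓ 0101-✓ 011-1✓ 0111-✓ 1-001✓ 1-010✓ 10-10✓ 101-0✓ 11-11✓ 110-0✓ 110-1✓ 1100-✓ 1101-✓
Round 2: --001 --010 -0-10 -01-0 -1-11 -10-0✓ -10-1✓ -100-✓ -101-✓ 0--01✓ 0--10✓ 0--11✓ 0-0-1✓ 0-01-✓ 0-1-1✓ 0-11-✓ 00--1✓ 00-1-✓ 001-- 01--1✓ 01-1-✓ 010--✓ 110--✓
Round 3: -10-- 0---1 0--1-
PIs = {--001, --010, -0-10, -01-0, -1-11, -10--, 0---1, 0--1-, 001--}

--001, --010, -0-10, -01-0, -1-11, 001--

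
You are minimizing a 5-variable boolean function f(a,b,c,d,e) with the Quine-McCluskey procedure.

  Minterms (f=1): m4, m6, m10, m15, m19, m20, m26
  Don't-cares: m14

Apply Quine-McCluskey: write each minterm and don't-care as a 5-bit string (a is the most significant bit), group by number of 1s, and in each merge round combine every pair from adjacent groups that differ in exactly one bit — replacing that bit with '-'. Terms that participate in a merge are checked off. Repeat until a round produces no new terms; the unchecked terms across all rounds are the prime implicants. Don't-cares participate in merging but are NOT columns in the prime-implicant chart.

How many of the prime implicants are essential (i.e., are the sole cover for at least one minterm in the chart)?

4

Round 0: 00100✓ 00110✓ 01010✓ 01110✓ 01111✓ 10011 10100✓ 11010✓
Round 1: -0100 -1010 0-110 001-0 01-10 0111-
PIs = {-0100, -1010, 0-110, 001-0, 01-10, 0111-, 10011}
Coverage chart:
  m4: -0100,001-0
  m6: 0-110,001-0
  m10: -1010,01-10
  m15: 0111- ←essential
  m19: 10011 ←essential
  m20: -0100 ←essential
  m26: -1010 ←essential
Essential: -0100, -1010, 0111-, 10011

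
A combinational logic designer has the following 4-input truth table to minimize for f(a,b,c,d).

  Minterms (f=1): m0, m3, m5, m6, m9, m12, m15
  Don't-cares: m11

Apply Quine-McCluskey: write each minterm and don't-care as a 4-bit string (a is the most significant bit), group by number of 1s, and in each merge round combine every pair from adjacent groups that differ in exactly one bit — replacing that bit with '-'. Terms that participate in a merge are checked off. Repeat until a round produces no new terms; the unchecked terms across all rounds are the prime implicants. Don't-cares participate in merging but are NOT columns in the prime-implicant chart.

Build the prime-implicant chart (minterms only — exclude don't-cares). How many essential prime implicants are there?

[col 0] 0000, 0011*, 0101, 0110, 1001*, 1011*, 1100, 1111*
[col 1] -011, 1-11, 10-1
Prime implicants: -011, 0000, 0101, 0110, 1-11, 10-1, 1100
PI chart (minterm → PIs covering it):
  0 | 0000  (sole → essential)
  3 | -011  (sole → essential)
  5 | 0101  (sole → essential)
  6 | 0110  (sole → essential)
  9 | 10-1  (sole → essential)
  12 | 1100  (sole → essential)
  15 | 1-11  (sole → essential)
Essential prime implicants: -011, 0000, 0101, 0110, 1-11, 10-1, 1100

7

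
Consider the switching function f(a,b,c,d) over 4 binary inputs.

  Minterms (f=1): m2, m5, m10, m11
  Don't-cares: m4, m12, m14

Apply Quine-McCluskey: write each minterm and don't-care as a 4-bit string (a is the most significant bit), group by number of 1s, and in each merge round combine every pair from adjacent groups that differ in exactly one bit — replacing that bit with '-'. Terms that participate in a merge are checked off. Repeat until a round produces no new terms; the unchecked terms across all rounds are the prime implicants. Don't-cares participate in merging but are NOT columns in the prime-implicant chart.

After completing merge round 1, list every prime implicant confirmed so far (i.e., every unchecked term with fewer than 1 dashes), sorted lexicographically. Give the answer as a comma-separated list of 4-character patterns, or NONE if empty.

NONE

size-2^0 implicants → 0010(✓)  0100(✓)  0101(✓)  1010(✓)  1011(✓)  1100(✓)  1110(✓)
size-2^1 implicants → -010  -100  010-  1-10  101-  11-0
Unchecked terms (primes): -010, -100, 010-, 1-10, 101-, 11-0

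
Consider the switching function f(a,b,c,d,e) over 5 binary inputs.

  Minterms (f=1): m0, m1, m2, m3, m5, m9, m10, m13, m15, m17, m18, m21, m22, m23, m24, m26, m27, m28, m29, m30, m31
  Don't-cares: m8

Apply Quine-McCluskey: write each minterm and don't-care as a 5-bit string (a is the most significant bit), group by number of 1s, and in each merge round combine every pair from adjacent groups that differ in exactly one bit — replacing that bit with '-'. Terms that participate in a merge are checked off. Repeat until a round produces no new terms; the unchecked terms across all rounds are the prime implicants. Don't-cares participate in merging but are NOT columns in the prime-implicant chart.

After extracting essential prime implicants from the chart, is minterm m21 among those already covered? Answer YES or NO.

YES

Round 0: 00000✓ 00001✓ 00010✓ 00011✓ 00101✓ 01000✓ 01001✓ 01010✓ 01101✓ 01111✓ 10001✓ 10010✓ 10101✓ 10110✓ 10111✓ 11000✓ 11010✓ 11011✓ 11100✓ 11101✓ 11110✓ 11111✓
Round 1: -0001✓ -0010✓ -0101✓ -1000✓ -1010✓ -1101✓ -1111✓ 0-000✓ 0-001✓ 0-010✓ 0-101✓ 00-01✓ 000-0✓ 000-1✓ 0000-✓ 0001-✓ 01-01✓ 010-0✓ 0100-✓ 011-1✓ 1-010✓ 1-101✓ 1-110✓ 1-111✓ 10-01✓ 10-10✓ 101-1✓ 1011-✓ 11-00✓ 11-10✓ 11-11✓ 110-0✓ 1101-✓ 111-0✓ 111-1✓ 1110-✓ 1111-✓
Round 2: --010 --101 -0-01 -10-0 -11-1 0--01 0-0-0 0-00- 000-- 1--10 1-1-1 1-11- 11--0 11-1- 111--
PIs = {--010, --101, -0-01, -10-0, -11-1, 0--01, 0-0-0, 0-00-, 000--, 1--10, 1-1-1, 1-11-, 11--0, 11-1-, 111--}
Coverage chart:
  m0: 0-0-0,0-00-,000--
  m1: -0-01,0--01,0-00-,000--
  m2: --010,0-0-0,000--
  m3: 000-- ←essential
  m5: --101,-0-01,0--01
  m9: 0--01,0-00-
  m10: --010,-10-0,0-0-0
  m13: --101,-11-1,0--01
  m15: -11-1 ←essential
  m17: -0-01 ←essential
  m18: --010,1--10
  m21: --101,-0-01,1-1-1
  m22: 1--10,1-11-
  m23: 1-1-1,1-11-
  m24: -10-0,11--0
  m26: --010,-10-0,1--10,11--0,11-1-
  m27: 11-1- ←essential
  m28: 11--0,111--
  m29: --101,-11-1,1-1-1,111--
  m30: 1--10,1-11-,11--0,11-1-,111--
  m31: -11-1,1-1-1,1-11-,11-1-,111--
Essential: -0-01, -11-1, 000--, 11-1-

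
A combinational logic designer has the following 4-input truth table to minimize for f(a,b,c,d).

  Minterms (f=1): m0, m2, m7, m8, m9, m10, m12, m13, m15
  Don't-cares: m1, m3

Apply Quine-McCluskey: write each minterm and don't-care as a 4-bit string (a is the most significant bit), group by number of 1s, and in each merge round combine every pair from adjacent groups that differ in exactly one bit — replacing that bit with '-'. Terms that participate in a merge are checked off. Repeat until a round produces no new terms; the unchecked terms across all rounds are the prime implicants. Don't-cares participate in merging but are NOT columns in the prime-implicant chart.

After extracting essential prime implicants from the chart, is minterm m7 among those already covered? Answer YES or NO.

NO

[col 0] 0000*, 0001*, 0010*, 0011*, 0111*, 1000*, 1001*, 1010*, 1100*, 1101*, 1111*
[col 1] -000*, -001*, -010*, -111, 0-11, 00-0*, 00-1*, 000-*, 001-*, 1-00*, 1-01*, 10-0*, 100-*, 11-1, 110-*
[col 2] -0-0, -00-, 00--, 1-0-
Prime implicants: -0-0, -00-, -111, 0-11, 00--, 1-0-, 11-1
PI chart (minterm → PIs covering it):
  0 | -0-0,-00-,00--
  2 | -0-0,00--
  7 | -111,0-11
  8 | -0-0,-00-,1-0-
  9 | -00-,1-0-
  10 | -0-0  (sole → essential)
  12 | 1-0-  (sole → essential)
  13 | 1-0-,11-1
  15 | -111,11-1
Essential prime implicants: -0-0, 1-0-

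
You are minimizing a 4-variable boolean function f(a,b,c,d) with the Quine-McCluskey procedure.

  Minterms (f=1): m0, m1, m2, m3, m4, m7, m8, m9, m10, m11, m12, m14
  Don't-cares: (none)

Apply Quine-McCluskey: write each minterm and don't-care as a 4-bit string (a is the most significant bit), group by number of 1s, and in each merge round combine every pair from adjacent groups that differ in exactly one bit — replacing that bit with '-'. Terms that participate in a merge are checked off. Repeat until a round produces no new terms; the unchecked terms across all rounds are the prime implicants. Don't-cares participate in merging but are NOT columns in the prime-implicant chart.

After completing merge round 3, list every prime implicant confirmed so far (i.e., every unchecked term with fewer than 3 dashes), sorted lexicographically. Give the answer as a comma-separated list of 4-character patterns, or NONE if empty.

--00, 0-11, 1--0

Round 0: 0000✓ 0001✓ 0010✓ 0011✓ 0100✓ 0111✓ 1000✓ 1001✓ 1010✓ 1011✓ 1100✓ 1110✓
Round 1: -000✓ -001✓ -010✓ -011✓ -100✓ 0-00✓ 0-11 00-0✓ 00-1✓ 000-✓ 001-✓ 1-00✓ 1-10✓ 10-0✓ 10-1✓ 100-✓ 101-✓ 11-0✓
Round 2: --00 -0-0✓ -0-1✓ -00-✓ -01-✓ 00--✓ 1--0 10--✓
Round 3: -0--
PIs = {--00, -0--, 0-11, 1--0}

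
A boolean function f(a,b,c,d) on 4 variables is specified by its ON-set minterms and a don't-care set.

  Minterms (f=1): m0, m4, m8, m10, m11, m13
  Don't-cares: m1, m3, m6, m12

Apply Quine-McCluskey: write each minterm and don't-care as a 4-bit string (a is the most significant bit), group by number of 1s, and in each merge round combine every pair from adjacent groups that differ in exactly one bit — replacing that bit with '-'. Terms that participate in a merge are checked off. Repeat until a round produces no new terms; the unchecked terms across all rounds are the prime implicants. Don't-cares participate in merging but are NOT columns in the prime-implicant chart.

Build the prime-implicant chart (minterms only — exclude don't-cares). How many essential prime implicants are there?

Round 0: 0000✓ 0001✓ 0011✓ 0100✓ 0110✓ 1000✓ 1010✓ 1011✓ 1100✓ 1101✓
Round 1: -000✓ -011 -100✓ 0-00✓ 00-1 000- 01-0 1-00✓ 10-0 101- 110-
Round 2: --00
PIs = {--00, -011, 00-1, 000-, 01-0, 10-0, 101-, 110-}
Coverage chart:
  m0: --00,000-
  m4: --00,01-0
  m8: --00,10-0
  m10: 10-0,101-
  m11: -011,101-
  m13: 110- ←essential
Essential: 110-

1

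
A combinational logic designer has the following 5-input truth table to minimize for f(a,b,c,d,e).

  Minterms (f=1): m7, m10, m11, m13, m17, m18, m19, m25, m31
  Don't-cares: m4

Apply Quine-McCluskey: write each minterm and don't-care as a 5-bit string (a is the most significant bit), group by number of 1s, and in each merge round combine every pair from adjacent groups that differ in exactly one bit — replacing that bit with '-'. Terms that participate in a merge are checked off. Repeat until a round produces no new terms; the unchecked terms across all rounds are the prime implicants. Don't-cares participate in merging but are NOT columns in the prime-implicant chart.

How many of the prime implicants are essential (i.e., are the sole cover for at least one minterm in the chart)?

size-2^0 implicants → 00100  00111  01010(✓)  01011(✓)  01101  10001(✓)  10010(✓)  10011(✓)  11001(✓)  11111
size-2^1 implicants → 0101-  1-001  100-1  1001-
Unchecked terms (primes): 00100, 00111, 0101-, 01101, 1-001, 100-1, 1001-, 11111
Minterm coverage:
  m7 ⊆ 00111 [E]
  m10 ⊆ 0101- [E]
  m11 ⊆ 0101- [E]
  m13 ⊆ 01101 [E]
  m17 ⊆ 1-001,100-1
  m18 ⊆ 1001- [E]
  m19 ⊆ 100-1,1001-
  m25 ⊆ 1-001 [E]
  m31 ⊆ 11111 [E]
E = {00111, 0101-, 01101, 1-001, 1001-, 11111}

6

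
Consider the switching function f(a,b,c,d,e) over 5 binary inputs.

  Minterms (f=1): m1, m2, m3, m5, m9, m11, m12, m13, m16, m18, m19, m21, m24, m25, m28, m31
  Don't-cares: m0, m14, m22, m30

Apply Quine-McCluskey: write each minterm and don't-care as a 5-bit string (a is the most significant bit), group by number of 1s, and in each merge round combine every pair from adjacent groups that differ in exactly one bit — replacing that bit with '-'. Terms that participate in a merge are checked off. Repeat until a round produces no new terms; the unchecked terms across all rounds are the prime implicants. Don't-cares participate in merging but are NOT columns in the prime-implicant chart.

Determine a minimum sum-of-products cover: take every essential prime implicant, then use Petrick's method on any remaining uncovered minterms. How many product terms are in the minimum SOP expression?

8

[col 0] 00000*, 00001*, 00010*, 00011*, 00101*, 01001*, 01011*, 01100*, 01101*, 01110*, 10000*, 10010*, 10011*, 10101*, 10110*, 11000*, 11001*, 11100*, 11110*, 11111*
[col 1] -0000*, -0010*, -0011*, -0101, -1001, -1100*, -1110*, 0-001*, 0-011*, 0-101*, 00-01*, 000-0*, 000-1*, 0000-*, 0001-*, 01-01*, 010-1*, 011-0*, 0110-, 1-000, 1-110, 10-10, 100-0*, 1001-*, 11-00, 1100-, 111-0*, 1111-
[col 2] -00-0, -001-, -11-0, 0--01, 0-0-1, 000--
Prime implicants: -00-0, -001-, -0101, -1001, -11-0, 0--01, 0-0-1, 000--, 0110-, 1-000, 1-110, 10-10, 11-00, 1100-, 1111-
PI chart (minterm → PIs covering it):
  1 | 0--01,0-0-1,000--
  2 | -00-0,-001-,000--
  3 | -001-,0-0-1,000--
  5 | -0101,0--01
  9 | -1001,0--01,0-0-1
  11 | 0-0-1  (sole → essential)
  12 | -11-0,0110-
  13 | 0--01,0110-
  16 | -00-0,1-000
  18 | -00-0,-001-,10-10
  19 | -001-  (sole → essential)
  21 | -0101  (sole → essential)
  24 | 1-000,11-00,1100-
  25 | -1001,1100-
  28 | -11-0,11-00
  31 | 1111-  (sole → essential)
Essential prime implicants: -001-, -0101, 0-0-1, 1111-
Petrick residual → -00-0, -1001, 0110-, 11-00
Minimum SOP uses 8 PIs: b'c'e' + b'c'd + b'cd'e + bc'd'e + a'c'e + a'bcd' + abd'e' + abcd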